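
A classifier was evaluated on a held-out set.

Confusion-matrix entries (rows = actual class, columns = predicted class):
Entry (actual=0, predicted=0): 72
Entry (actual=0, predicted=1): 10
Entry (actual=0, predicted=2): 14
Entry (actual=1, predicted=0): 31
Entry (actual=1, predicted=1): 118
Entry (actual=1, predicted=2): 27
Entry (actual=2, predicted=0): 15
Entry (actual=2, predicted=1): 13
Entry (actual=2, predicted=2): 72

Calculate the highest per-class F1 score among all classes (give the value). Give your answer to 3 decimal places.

Per-class F1 score (2·TP/(2·TP+FP+FN)):
  0: TP=72, FP=31+15=46, FN=10+14=24 → 144/214 = 0.6729
  1: TP=118, FP=10+13=23, FN=31+27=58 → 236/317 = 0.7445
  2: TP=72, FP=14+27=41, FN=15+13=28 → 144/213 = 0.6761
Highest is class '1' with F1 score = 0.744.

0.744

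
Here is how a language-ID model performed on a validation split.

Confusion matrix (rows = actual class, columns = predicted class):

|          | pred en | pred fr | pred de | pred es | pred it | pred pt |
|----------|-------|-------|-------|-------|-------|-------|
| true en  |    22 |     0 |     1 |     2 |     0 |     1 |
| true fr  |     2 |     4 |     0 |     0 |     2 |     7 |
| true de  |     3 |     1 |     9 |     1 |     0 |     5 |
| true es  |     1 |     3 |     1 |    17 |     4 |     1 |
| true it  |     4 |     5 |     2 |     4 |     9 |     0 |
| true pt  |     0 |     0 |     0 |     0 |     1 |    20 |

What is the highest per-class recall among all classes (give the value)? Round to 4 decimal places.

0.9524

Per-class recall (TP/(TP+FN)):
  en: TP=22, FN=0+1+2+0+1=4 → 22/26 = 0.84615
  fr: TP=4, FN=2+0+0+2+7=11 → 4/15 = 0.26667
  de: TP=9, FN=3+1+1+0+5=10 → 9/19 = 0.47368
  es: TP=17, FN=1+3+1+4+1=10 → 17/27 = 0.62963
  it: TP=9, FN=4+5+2+4+0=15 → 9/24 = 0.37500
  pt: TP=20, FN=0+0+0+0+1=1 → 20/21 = 0.95238
Highest is class 'pt' with recall = 0.9524.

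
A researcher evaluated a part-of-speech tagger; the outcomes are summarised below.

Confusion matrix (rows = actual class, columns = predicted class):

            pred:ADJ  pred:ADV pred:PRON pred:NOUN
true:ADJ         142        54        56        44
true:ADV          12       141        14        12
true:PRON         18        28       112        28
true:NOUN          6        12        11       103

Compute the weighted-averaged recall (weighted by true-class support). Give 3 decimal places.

0.628

Per-class recall (TP/(TP+FN)):
  ADJ: TP=142, FN=54+56+44=154 → 142/296 = 0.4797
  ADV: TP=141, FN=12+14+12=38 → 141/179 = 0.7877
  PRON: TP=112, FN=18+28+28=74 → 112/186 = 0.6022
  NOUN: TP=103, FN=6+12+11=29 → 103/132 = 0.7803
Weighted-recall = Σ (supportᵢ/N)·recallᵢ with N=793: (296/793)·0.4797 + (179/793)·0.7877 + (186/793)·0.6022 + (132/793)·0.7803 = 0.628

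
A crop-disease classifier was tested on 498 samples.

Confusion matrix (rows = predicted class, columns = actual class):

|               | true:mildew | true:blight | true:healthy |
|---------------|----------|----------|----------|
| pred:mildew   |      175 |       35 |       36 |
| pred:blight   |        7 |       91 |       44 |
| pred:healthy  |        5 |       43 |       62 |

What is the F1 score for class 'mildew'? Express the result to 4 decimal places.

0.8083

Take TP from the diagonal, FP from the rest of the 'mildew' prediction marginal, FN from the rest of the 'mildew' actual marginal.
F1 score = 2·TP/(2·TP+FP+FN).
mildew: TP=175, FP=35+36=71, FN=7+5=12 → 350/433 = 0.80831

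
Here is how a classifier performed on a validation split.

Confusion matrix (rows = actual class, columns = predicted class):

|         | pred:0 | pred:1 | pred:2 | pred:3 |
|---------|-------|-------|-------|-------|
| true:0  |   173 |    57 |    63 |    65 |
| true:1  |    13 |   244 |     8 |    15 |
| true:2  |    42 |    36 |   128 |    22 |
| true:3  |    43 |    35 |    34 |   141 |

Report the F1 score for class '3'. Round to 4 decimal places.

Treat '3' as positive and all other classes as negative.
F1 score = 2·TP/(2·TP+FP+FN).
3: TP=141, FP=65+15+22=102, FN=43+35+34=112 → 282/496 = 0.56855

0.5685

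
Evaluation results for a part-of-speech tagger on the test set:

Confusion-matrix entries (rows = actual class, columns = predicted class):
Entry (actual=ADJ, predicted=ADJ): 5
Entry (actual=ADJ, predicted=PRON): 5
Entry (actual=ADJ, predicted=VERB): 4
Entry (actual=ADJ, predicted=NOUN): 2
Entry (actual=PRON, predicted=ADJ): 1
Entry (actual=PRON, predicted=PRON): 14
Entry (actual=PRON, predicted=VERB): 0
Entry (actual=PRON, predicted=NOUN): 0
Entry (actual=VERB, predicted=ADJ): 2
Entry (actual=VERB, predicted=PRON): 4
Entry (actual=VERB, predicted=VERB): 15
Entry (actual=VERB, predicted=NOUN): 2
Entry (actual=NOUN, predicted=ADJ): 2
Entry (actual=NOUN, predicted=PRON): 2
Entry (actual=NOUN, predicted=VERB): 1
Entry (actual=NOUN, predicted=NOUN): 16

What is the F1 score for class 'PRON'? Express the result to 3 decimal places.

0.700

F1 score = 2·TP/(2·TP+FP+FN).
PRON: TP=14, FP=5+4+2=11, FN=1+0+0=1 → 28/40 = 0.7000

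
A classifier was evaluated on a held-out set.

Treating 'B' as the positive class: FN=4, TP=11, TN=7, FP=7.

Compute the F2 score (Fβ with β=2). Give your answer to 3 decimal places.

0.705

Fβ = (1+β²)·TP / ((1+β²)·TP + β²·FN + FP), with β²=4
= 5·11 / (5·11 + 4·4 + 7) = 0.705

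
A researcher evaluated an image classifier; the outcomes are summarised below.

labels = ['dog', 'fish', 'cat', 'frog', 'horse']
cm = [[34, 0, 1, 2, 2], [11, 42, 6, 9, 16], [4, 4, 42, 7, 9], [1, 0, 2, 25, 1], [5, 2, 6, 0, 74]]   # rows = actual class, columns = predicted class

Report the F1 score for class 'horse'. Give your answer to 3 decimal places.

F1 score = 2·TP/(2·TP+FP+FN).
horse: TP=74, FP=2+16+9+1=28, FN=5+2+6+0=13 → 148/189 = 0.7831

0.783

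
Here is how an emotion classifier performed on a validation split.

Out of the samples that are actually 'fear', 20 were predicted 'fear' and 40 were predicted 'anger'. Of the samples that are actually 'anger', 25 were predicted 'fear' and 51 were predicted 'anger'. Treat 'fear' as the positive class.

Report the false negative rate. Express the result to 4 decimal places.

0.6667

FNR = FN/(FN+TP) = 40/(40+20) = 0.6667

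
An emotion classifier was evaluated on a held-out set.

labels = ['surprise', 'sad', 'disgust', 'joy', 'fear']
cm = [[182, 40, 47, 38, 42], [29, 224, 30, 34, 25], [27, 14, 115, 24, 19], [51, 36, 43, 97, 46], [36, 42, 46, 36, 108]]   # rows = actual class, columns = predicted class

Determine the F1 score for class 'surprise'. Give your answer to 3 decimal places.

F1 score = 2·TP/(2·TP+FP+FN).
surprise: TP=182, FP=29+27+51+36=143, FN=40+47+38+42=167 → 364/674 = 0.5401

0.540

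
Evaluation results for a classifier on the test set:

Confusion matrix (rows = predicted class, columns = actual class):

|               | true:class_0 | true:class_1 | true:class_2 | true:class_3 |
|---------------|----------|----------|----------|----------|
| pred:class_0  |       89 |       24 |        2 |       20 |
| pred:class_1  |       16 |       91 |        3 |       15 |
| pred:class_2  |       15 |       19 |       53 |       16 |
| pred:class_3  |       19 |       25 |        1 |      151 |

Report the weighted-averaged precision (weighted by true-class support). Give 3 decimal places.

Per-class precision (TP/(TP+FP)):
  class_0: TP=89, FP=24+2+20=46 → 89/135 = 0.6593
  class_1: TP=91, FP=16+3+15=34 → 91/125 = 0.7280
  class_2: TP=53, FP=15+19+16=50 → 53/103 = 0.5146
  class_3: TP=151, FP=19+25+1=45 → 151/196 = 0.7704
Weighted-precision = Σ (supportᵢ/N)·precisionᵢ with N=559: (139/559)·0.6593 + (159/559)·0.7280 + (59/559)·0.5146 + (202/559)·0.7704 = 0.704

0.704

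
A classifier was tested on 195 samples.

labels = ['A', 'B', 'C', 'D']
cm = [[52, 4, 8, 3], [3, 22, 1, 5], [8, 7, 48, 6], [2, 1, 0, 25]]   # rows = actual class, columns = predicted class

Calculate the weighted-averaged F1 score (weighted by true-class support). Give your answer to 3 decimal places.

0.755

Per-class F1 score (2·TP/(2·TP+FP+FN)):
  A: TP=52, FP=3+8+2=13, FN=4+8+3=15 → 104/132 = 0.7879
  B: TP=22, FP=4+7+1=12, FN=3+1+5=9 → 44/65 = 0.6769
  C: TP=48, FP=8+1+0=9, FN=8+7+6=21 → 96/126 = 0.7619
  D: TP=25, FP=3+5+6=14, FN=2+1+0=3 → 50/67 = 0.7463
Weighted-F1 score = Σ (supportᵢ/N)·F1 scoreᵢ with N=195: (67/195)·0.7879 + (31/195)·0.6769 + (69/195)·0.7619 + (28/195)·0.7463 = 0.755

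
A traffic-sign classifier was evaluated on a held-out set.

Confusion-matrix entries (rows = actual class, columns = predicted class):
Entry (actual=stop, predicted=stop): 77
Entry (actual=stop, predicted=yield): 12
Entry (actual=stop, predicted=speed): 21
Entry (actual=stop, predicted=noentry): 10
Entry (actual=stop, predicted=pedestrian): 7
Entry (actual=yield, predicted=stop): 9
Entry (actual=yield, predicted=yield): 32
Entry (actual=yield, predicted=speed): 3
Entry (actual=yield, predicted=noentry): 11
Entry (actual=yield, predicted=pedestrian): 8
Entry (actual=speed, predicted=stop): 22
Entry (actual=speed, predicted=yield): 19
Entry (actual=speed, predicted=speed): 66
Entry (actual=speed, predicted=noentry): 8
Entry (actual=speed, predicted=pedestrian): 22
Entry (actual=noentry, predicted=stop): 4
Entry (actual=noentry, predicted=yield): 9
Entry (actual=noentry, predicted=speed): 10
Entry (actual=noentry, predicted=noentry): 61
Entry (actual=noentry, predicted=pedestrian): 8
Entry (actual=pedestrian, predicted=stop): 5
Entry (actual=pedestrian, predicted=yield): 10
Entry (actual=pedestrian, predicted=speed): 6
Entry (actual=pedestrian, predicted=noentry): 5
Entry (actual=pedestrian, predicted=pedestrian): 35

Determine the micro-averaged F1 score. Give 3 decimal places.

0.565

Micro-averaging pools counts across classes: ΣTP=271, ΣFP=209, ΣFN=209.
Micro-F1 score = 2·TP/(2·TP+FP+FN) on pooled counts = 0.565 (equals overall accuracy in single-label multiclass).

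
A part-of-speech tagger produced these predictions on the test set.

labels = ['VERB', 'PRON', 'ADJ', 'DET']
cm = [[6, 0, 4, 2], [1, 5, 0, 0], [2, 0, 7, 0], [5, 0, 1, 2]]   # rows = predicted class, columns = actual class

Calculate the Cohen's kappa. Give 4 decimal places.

Observed agreement pₒ = trace/N = 20/35 = 0.57143
Expected agreement pₑ = Σ (rowᵢ·colᵢ)/N² = (14·12 + 5·6 + 12·9 + 4·8)/35² = 0.27592
κ = (pₒ − pₑ)/(1 − pₑ) = (0.57143 − 0.27592)/(1 − 0.27592) = 0.4081

0.4081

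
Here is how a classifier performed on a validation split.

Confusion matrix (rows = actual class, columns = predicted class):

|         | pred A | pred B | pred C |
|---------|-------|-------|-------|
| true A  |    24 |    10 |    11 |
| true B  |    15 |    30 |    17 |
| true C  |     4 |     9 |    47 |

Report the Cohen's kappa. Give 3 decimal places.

0.401

Observed agreement pₒ = trace/N = 101/167 = 0.6048
Expected agreement pₑ = Σ (rowᵢ·colᵢ)/N² = (45·43 + 62·49 + 60·75)/167² = 0.3397
κ = (pₒ − pₑ)/(1 − pₑ) = (0.6048 − 0.3397)/(1 − 0.3397) = 0.401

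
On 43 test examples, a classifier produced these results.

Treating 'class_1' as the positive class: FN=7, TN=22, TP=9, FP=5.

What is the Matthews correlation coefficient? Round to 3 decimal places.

MCC = (TP·TN − FP·FN) / √((TP+FP)(TP+FN)(TN+FP)(TN+FN))
Numerator = 9·22 − 5·7 = 163
Denominator = √(14·16·27·29) = √175392 = 418.7983
MCC = 163 / 418.7983 = 0.389

0.389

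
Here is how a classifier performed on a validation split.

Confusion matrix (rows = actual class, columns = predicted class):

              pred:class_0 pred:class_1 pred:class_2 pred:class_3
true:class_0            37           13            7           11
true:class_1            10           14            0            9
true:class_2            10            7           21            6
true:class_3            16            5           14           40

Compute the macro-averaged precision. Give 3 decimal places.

0.493

Per-class precision (TP/(TP+FP)):
  class_0: TP=37, FP=10+10+16=36 → 37/73 = 0.5068
  class_1: TP=14, FP=13+7+5=25 → 14/39 = 0.3590
  class_2: TP=21, FP=7+0+14=21 → 21/42 = 0.5000
  class_3: TP=40, FP=11+9+6=26 → 40/66 = 0.6061
Macro-precision = mean = (0.5068 + 0.3590 + 0.5000 + 0.6061) / 4 = 0.493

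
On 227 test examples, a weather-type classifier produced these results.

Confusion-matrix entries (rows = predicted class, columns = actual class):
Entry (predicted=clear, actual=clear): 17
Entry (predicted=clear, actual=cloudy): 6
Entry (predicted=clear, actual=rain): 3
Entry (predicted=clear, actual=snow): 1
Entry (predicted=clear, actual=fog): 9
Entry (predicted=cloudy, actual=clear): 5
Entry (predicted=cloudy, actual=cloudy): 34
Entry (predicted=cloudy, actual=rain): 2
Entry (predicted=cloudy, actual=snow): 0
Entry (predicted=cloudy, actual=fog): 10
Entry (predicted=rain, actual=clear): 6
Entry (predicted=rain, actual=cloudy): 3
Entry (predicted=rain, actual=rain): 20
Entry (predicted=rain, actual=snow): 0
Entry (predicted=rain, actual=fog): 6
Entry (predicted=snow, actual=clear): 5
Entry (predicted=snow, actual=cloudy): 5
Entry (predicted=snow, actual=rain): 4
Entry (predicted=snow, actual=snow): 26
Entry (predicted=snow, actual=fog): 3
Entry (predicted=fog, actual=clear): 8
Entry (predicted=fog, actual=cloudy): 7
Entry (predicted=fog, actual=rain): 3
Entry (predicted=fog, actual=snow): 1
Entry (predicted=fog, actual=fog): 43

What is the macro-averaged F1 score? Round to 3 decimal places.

Per-class F1 score (2·TP/(2·TP+FP+FN)):
  clear: TP=17, FP=6+3+1+9=19, FN=5+6+5+8=24 → 34/77 = 0.4416
  cloudy: TP=34, FP=5+2+0+10=17, FN=6+3+5+7=21 → 68/106 = 0.6415
  rain: TP=20, FP=6+3+0+6=15, FN=3+2+4+3=12 → 40/67 = 0.5970
  snow: TP=26, FP=5+5+4+3=17, FN=1+0+0+1=2 → 52/71 = 0.7324
  fog: TP=43, FP=8+7+3+1=19, FN=9+10+6+3=28 → 86/133 = 0.6466
Macro-F1 score = mean = (0.4416 + 0.6415 + 0.5970 + 0.7324 + 0.6466) / 5 = 0.612

0.612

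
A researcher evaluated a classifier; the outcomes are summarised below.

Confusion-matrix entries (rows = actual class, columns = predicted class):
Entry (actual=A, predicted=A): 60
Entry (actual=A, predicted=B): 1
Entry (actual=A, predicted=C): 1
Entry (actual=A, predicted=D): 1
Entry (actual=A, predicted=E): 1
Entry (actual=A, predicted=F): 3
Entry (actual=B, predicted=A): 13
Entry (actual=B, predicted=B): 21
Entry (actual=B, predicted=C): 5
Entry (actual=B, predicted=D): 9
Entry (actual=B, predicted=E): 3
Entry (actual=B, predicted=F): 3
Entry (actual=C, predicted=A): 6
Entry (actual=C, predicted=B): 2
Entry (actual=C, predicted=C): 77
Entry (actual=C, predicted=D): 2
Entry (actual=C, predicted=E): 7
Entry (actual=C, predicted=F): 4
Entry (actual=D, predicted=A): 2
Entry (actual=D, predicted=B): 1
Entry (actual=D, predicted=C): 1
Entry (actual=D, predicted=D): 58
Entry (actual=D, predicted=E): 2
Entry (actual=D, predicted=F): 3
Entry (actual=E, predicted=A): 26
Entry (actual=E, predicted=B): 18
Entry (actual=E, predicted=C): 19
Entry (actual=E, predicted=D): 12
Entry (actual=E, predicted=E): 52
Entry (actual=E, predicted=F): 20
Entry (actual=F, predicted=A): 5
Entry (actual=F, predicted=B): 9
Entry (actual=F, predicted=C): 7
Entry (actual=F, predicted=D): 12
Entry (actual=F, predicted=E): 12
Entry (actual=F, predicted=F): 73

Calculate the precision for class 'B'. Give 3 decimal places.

0.404

precision = TP/(TP+FP).
B: TP=21, FP=1+2+1+18+9=31 → 21/52 = 0.4038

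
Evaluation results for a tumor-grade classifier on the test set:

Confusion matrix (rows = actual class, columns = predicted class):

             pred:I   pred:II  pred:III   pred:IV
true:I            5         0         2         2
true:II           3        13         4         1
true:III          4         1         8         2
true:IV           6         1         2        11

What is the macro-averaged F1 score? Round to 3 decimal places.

Per-class F1 score (2·TP/(2·TP+FP+FN)):
  I: TP=5, FP=3+4+6=13, FN=0+2+2=4 → 10/27 = 0.3704
  II: TP=13, FP=0+1+1=2, FN=3+4+1=8 → 26/36 = 0.7222
  III: TP=8, FP=2+4+2=8, FN=4+1+2=7 → 16/31 = 0.5161
  IV: TP=11, FP=2+1+2=5, FN=6+1+2=9 → 22/36 = 0.6111
Macro-F1 score = mean = (0.3704 + 0.7222 + 0.5161 + 0.6111) / 4 = 0.555

0.555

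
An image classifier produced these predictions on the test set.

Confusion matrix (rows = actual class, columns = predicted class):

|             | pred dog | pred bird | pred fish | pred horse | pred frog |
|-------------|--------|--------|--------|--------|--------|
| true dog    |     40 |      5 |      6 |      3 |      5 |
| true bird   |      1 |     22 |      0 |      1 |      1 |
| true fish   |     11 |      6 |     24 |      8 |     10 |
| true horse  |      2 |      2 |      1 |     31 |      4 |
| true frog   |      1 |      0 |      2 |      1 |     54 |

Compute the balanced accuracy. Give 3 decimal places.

0.734

Balanced accuracy = mean of per-class recall.
  dog: recall = 40/59 = 0.6780
  bird: recall = 22/25 = 0.8800
  fish: recall = 24/59 = 0.4068
  horse: recall = 31/40 = 0.7750
  frog: recall = 54/58 = 0.9310
Mean = (0.6780 + 0.8800 + 0.4068 + 0.7750 + 0.9310) / 5 = 0.734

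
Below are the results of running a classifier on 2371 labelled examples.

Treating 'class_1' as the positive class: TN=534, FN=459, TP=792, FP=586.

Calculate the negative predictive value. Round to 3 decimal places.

0.538

NPV = TN/(TN+FN) = 534/(534+459) = 0.538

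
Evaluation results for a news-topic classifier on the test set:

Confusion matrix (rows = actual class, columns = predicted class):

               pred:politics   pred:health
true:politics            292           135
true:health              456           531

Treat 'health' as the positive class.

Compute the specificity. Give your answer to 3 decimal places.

0.684

Specificity = TN/(TN+FP) = 292/(292+135) = 0.684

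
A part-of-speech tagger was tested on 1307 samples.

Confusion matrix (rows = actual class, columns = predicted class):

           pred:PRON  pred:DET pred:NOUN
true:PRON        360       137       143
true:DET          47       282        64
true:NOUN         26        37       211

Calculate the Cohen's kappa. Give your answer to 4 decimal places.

Observed agreement pₒ = trace/N = 853/1307 = 0.65264
Expected agreement pₑ = Σ (rowᵢ·colᵢ)/N² = (640·433 + 393·456 + 274·418)/1307² = 0.33418
κ = (pₒ − pₑ)/(1 − pₑ) = (0.65264 − 0.33418)/(1 − 0.33418) = 0.4783

0.4783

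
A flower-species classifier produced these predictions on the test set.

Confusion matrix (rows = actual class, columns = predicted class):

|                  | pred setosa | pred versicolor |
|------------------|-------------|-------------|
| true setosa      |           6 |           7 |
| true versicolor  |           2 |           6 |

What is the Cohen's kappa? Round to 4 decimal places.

0.1888

Observed agreement pₒ = trace/N = 12/21 = 0.57143
Expected agreement pₑ = Σ (rowᵢ·colᵢ)/N² = (13·8 + 8·13)/21² = 0.47166
κ = (pₒ − pₑ)/(1 − pₑ) = (0.57143 − 0.47166)/(1 − 0.47166) = 0.1888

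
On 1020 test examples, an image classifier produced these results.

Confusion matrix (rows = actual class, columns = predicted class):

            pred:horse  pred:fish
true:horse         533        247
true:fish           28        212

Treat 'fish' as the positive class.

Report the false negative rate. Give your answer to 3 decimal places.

0.117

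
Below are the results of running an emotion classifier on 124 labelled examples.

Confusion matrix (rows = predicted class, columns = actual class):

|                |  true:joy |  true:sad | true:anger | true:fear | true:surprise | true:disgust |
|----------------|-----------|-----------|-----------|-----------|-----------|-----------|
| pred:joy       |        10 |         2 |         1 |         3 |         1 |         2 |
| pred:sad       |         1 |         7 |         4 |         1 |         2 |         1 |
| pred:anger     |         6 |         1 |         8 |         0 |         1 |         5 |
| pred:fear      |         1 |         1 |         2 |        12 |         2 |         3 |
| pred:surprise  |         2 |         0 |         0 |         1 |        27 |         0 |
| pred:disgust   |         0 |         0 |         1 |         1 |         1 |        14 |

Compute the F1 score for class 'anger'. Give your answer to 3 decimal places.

0.432

Treat 'anger' as positive and all other classes as negative.
F1 score = 2·TP/(2·TP+FP+FN).
anger: TP=8, FP=6+1+0+1+5=13, FN=1+4+2+0+1=8 → 16/37 = 0.4324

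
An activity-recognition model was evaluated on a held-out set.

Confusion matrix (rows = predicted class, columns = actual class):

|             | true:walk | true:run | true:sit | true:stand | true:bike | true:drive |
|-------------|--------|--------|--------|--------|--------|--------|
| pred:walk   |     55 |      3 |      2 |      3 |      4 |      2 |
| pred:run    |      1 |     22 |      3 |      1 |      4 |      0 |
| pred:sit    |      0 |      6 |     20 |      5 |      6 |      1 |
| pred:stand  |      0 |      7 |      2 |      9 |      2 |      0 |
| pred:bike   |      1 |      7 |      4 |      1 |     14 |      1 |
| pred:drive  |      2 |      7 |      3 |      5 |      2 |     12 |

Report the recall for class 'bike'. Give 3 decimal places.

Take TP from the diagonal, FP from the rest of the 'bike' prediction marginal, FN from the rest of the 'bike' actual marginal.
recall = TP/(TP+FN).
bike: TP=14, FN=4+4+6+2+2=18 → 14/32 = 0.4375

0.438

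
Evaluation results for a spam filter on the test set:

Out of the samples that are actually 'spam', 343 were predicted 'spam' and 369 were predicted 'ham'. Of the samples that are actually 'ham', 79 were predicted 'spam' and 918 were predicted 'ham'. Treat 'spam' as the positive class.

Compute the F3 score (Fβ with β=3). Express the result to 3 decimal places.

0.502

Fβ = (1+β²)·TP / ((1+β²)·TP + β²·FN + FP), with β²=9
= 10·343 / (10·343 + 9·369 + 79) = 0.502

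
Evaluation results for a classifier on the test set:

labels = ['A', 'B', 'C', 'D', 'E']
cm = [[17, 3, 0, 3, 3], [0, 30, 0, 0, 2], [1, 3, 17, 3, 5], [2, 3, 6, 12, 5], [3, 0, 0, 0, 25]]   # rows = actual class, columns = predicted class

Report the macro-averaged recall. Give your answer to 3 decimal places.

0.700

Per-class recall (TP/(TP+FN)):
  A: TP=17, FN=3+0+3+3=9 → 17/26 = 0.6538
  B: TP=30, FN=0+0+0+2=2 → 30/32 = 0.9375
  C: TP=17, FN=1+3+3+5=12 → 17/29 = 0.5862
  D: TP=12, FN=2+3+6+5=16 → 12/28 = 0.4286
  E: TP=25, FN=3+0+0+0=3 → 25/28 = 0.8929
Macro-recall = mean = (0.6538 + 0.9375 + 0.5862 + 0.4286 + 0.8929) / 5 = 0.700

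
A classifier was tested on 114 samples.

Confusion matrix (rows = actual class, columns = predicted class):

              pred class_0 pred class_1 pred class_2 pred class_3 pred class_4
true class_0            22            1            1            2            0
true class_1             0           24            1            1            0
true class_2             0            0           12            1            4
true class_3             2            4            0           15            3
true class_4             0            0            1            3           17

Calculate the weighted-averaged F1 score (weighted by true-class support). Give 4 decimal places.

0.7881

Per-class F1 score (2·TP/(2·TP+FP+FN)):
  class_0: TP=22, FP=0+0+2+0=2, FN=1+1+2+0=4 → 44/50 = 0.88000
  class_1: TP=24, FP=1+0+4+0=5, FN=0+1+1+0=2 → 48/55 = 0.87273
  class_2: TP=12, FP=1+1+0+1=3, FN=0+0+1+4=5 → 24/32 = 0.75000
  class_3: TP=15, FP=2+1+1+3=7, FN=2+4+0+3=9 → 30/46 = 0.65217
  class_4: TP=17, FP=0+0+4+3=7, FN=0+0+1+3=4 → 34/45 = 0.75556
Weighted-F1 score = Σ (supportᵢ/N)·F1 scoreᵢ with N=114: (26/114)·0.88000 + (26/114)·0.87273 + (17/114)·0.75000 + (24/114)·0.65217 + (21/114)·0.75556 = 0.7881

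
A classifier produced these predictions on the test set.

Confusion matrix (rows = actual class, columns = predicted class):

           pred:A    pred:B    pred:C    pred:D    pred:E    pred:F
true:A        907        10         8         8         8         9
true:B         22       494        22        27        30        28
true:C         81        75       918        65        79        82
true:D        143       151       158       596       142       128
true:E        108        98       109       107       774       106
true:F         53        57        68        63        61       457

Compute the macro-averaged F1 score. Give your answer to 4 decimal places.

Per-class F1 score (2·TP/(2·TP+FP+FN)):
  A: TP=907, FP=22+81+143+108+53=407, FN=10+8+8+8+9=43 → 1814/2264 = 0.80124
  B: TP=494, FP=10+75+151+98+57=391, FN=22+22+27+30+28=129 → 988/1508 = 0.65517
  C: TP=918, FP=8+22+158+109+68=365, FN=81+75+65+79+82=382 → 1836/2583 = 0.71080
  D: TP=596, FP=8+27+65+107+63=270, FN=143+151+158+142+128=722 → 1192/2184 = 0.54579
  E: TP=774, FP=8+30+79+142+61=320, FN=108+98+109+107+106=528 → 1548/2396 = 0.64608
  F: TP=457, FP=9+28+82+128+106=353, FN=53+57+68+63+61=302 → 914/1569 = 0.58254
Macro-F1 score = mean = (0.80124 + 0.65517 + 0.71080 + 0.54579 + 0.64608 + 0.58254) / 6 = 0.6569

0.6569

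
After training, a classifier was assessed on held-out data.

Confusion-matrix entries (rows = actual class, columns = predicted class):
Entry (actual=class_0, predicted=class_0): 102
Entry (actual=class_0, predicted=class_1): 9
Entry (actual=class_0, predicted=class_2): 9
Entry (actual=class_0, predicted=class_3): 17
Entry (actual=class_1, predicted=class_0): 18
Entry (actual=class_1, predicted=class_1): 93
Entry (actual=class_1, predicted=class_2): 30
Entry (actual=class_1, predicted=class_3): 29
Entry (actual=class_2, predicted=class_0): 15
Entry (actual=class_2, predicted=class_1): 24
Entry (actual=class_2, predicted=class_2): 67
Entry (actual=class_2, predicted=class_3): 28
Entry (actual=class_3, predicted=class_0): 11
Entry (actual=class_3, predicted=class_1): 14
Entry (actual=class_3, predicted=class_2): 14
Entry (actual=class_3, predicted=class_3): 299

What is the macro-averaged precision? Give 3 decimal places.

Per-class precision (TP/(TP+FP)):
  class_0: TP=102, FP=18+15+11=44 → 102/146 = 0.6986
  class_1: TP=93, FP=9+24+14=47 → 93/140 = 0.6643
  class_2: TP=67, FP=9+30+14=53 → 67/120 = 0.5583
  class_3: TP=299, FP=17+29+28=74 → 299/373 = 0.8016
Macro-precision = mean = (0.6986 + 0.6643 + 0.5583 + 0.8016) / 4 = 0.681

0.681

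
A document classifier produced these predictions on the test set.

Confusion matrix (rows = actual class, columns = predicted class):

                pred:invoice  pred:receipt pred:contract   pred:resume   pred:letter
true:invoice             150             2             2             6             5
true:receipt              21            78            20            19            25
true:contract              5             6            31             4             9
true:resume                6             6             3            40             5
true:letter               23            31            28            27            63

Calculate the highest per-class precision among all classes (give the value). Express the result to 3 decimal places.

0.732

Per-class precision (TP/(TP+FP)):
  invoice: TP=150, FP=21+5+6+23=55 → 150/205 = 0.7317
  receipt: TP=78, FP=2+6+6+31=45 → 78/123 = 0.6341
  contract: TP=31, FP=2+20+3+28=53 → 31/84 = 0.3690
  resume: TP=40, FP=6+19+4+27=56 → 40/96 = 0.4167
  letter: TP=63, FP=5+25+9+5=44 → 63/107 = 0.5888
Highest is class 'invoice' with precision = 0.732.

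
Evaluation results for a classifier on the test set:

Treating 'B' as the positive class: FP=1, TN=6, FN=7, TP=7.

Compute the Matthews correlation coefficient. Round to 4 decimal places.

MCC = (TP·TN − FP·FN) / √((TP+FP)(TP+FN)(TN+FP)(TN+FN))
Numerator = 7·6 − 1·7 = 35
Denominator = √(8·14·7·13) = √10192 = 100.9554
MCC = 35 / 100.9554 = 0.3467

0.3467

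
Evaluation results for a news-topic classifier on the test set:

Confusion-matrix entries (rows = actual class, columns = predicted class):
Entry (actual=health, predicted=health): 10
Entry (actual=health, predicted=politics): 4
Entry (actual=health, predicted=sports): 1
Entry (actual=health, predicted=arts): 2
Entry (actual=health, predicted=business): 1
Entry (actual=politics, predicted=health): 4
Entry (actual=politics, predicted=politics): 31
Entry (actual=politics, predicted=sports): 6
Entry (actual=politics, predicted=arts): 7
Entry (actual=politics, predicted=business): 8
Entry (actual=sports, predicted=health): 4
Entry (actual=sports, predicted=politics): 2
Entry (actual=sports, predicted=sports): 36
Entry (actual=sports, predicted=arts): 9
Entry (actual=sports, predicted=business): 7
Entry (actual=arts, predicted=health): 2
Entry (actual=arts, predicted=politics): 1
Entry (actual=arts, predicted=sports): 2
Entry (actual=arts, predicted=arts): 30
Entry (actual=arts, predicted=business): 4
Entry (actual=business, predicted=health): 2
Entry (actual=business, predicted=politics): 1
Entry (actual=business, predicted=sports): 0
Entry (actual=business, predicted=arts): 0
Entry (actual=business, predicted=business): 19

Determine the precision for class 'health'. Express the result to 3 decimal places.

0.455

Take TP from the diagonal, FP from the rest of the 'health' prediction marginal, FN from the rest of the 'health' actual marginal.
precision = TP/(TP+FP).
health: TP=10, FP=4+4+2+2=12 → 10/22 = 0.4545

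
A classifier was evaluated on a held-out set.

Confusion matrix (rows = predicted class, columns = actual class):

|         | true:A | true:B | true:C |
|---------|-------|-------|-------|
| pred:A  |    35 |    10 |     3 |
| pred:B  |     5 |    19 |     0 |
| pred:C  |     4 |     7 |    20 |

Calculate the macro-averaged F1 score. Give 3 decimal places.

0.712

Per-class F1 score (2·TP/(2·TP+FP+FN)):
  A: TP=35, FP=10+3=13, FN=5+4=9 → 70/92 = 0.7609
  B: TP=19, FP=5+0=5, FN=10+7=17 → 38/60 = 0.6333
  C: TP=20, FP=4+7=11, FN=3+0=3 → 40/54 = 0.7407
Macro-F1 score = mean = (0.7609 + 0.6333 + 0.7407) / 3 = 0.712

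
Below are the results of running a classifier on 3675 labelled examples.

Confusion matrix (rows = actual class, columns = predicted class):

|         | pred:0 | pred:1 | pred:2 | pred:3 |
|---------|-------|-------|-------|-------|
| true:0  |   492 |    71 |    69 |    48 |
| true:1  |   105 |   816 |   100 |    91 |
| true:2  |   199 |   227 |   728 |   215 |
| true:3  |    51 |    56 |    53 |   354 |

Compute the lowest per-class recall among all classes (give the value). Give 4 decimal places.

0.5318

Per-class recall (TP/(TP+FN)):
  0: TP=492, FN=71+69+48=188 → 492/680 = 0.72353
  1: TP=816, FN=105+100+91=296 → 816/1112 = 0.73381
  2: TP=728, FN=199+227+215=641 → 728/1369 = 0.53178
  3: TP=354, FN=51+56+53=160 → 354/514 = 0.68872
Lowest is class '2' with recall = 0.5318.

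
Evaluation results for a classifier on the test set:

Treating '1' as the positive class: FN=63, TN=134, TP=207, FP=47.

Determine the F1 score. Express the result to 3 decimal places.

0.790

Precision = TP/(TP+FP) = 207/254 = 0.8150
Recall = TP/(TP+FN) = 207/270 = 0.7667
F1 = 2·TP/(2·TP+FP+FN) = 414/524 = 0.790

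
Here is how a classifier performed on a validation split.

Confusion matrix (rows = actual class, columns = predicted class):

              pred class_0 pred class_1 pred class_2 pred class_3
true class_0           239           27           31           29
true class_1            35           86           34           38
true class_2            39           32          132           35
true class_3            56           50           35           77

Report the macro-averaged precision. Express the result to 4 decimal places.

0.5220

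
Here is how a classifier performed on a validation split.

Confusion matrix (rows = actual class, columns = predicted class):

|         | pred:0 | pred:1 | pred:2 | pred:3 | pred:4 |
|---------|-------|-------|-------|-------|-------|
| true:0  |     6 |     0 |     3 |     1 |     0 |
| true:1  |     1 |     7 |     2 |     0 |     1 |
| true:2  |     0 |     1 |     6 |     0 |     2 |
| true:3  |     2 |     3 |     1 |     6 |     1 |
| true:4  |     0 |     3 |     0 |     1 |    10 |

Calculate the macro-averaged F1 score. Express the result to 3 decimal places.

Per-class F1 score (2·TP/(2·TP+FP+FN)):
  0: TP=6, FP=1+0+2+0=3, FN=0+3+1+0=4 → 12/19 = 0.6316
  1: TP=7, FP=0+1+3+3=7, FN=1+2+0+1=4 → 14/25 = 0.5600
  2: TP=6, FP=3+2+1+0=6, FN=0+1+0+2=3 → 12/21 = 0.5714
  3: TP=6, FP=1+0+0+1=2, FN=2+3+1+1=7 → 12/21 = 0.5714
  4: TP=10, FP=0+1+2+1=4, FN=0+3+0+1=4 → 20/28 = 0.7143
Macro-F1 score = mean = (0.6316 + 0.5600 + 0.5714 + 0.5714 + 0.7143) / 5 = 0.610

0.610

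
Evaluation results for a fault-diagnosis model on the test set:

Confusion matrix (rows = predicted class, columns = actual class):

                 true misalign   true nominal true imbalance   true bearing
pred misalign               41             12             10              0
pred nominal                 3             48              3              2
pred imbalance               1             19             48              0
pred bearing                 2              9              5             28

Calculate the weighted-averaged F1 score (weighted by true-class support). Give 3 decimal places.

0.709

Per-class F1 score (2·TP/(2·TP+FP+FN)):
  misalign: TP=41, FP=12+10+0=22, FN=3+1+2=6 → 82/110 = 0.7455
  nominal: TP=48, FP=3+3+2=8, FN=12+19+9=40 → 96/144 = 0.6667
  imbalance: TP=48, FP=1+19+0=20, FN=10+3+5=18 → 96/134 = 0.7164
  bearing: TP=28, FP=2+9+5=16, FN=0+2+0=2 → 56/74 = 0.7568
Weighted-F1 score = Σ (supportᵢ/N)·F1 scoreᵢ with N=231: (47/231)·0.7455 + (88/231)·0.6667 + (66/231)·0.7164 + (30/231)·0.7568 = 0.709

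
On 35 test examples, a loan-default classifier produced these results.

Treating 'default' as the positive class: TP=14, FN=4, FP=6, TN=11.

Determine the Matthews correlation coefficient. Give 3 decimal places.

0.429

MCC = (TP·TN − FP·FN) / √((TP+FP)(TP+FN)(TN+FP)(TN+FN))
Numerator = 14·11 − 6·4 = 130
Denominator = √(20·18·17·15) = √91800 = 302.9851
MCC = 130 / 302.9851 = 0.429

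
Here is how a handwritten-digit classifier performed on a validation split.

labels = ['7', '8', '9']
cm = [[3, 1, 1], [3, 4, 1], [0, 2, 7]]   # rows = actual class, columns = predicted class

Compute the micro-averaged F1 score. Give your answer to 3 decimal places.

0.636

Micro-averaging pools counts across classes: ΣTP=14, ΣFP=8, ΣFN=8.
Micro-F1 score = 2·TP/(2·TP+FP+FN) on pooled counts = 0.636 (equals overall accuracy in single-label multiclass).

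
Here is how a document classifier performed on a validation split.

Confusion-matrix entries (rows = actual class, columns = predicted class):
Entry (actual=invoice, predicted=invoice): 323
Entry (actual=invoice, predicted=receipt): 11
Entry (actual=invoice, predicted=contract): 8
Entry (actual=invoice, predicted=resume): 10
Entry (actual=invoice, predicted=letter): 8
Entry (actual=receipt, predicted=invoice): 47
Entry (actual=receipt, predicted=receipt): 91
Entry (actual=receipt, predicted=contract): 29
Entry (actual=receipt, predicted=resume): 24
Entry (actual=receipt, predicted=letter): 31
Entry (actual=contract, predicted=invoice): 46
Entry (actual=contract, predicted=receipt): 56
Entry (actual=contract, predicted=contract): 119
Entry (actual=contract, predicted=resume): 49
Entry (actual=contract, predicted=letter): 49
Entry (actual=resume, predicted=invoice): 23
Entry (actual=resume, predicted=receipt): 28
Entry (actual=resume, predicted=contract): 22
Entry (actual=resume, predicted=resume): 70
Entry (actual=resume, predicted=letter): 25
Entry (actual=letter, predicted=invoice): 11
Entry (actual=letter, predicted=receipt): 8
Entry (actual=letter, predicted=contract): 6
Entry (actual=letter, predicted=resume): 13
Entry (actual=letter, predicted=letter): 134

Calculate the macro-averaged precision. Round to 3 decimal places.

Per-class precision (TP/(TP+FP)):
  invoice: TP=323, FP=47+46+23+11=127 → 323/450 = 0.7178
  receipt: TP=91, FP=11+56+28+8=103 → 91/194 = 0.4691
  contract: TP=119, FP=8+29+22+6=65 → 119/184 = 0.6467
  resume: TP=70, FP=10+24+49+13=96 → 70/166 = 0.4217
  letter: TP=134, FP=8+31+49+25=113 → 134/247 = 0.5425
Macro-precision = mean = (0.7178 + 0.4691 + 0.6467 + 0.4217 + 0.5425) / 5 = 0.560

0.560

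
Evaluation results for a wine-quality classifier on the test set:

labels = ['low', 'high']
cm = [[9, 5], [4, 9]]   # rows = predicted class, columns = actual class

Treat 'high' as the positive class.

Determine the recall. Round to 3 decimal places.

Recall = TP/(TP+FN) = 9/(9+5) = 9/14 = 0.643

0.643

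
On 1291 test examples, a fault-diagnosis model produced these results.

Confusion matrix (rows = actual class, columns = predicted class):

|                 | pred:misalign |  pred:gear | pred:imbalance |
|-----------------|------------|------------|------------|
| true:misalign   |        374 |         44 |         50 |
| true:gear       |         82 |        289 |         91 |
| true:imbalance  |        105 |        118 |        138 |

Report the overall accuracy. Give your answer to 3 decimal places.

0.620

Accuracy = trace / total = (374+289+138=801) / 1291 = 801/1291 = 0.620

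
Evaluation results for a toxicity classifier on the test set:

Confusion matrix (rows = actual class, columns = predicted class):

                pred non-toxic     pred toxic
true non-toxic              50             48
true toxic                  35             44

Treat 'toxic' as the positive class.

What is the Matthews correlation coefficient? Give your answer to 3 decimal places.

MCC = (TP·TN − FP·FN) / √((TP+FP)(TP+FN)(TN+FP)(TN+FN))
Numerator = 44·50 − 48·35 = 520
Denominator = √(92·79·98·85) = √60542440 = 7780.9023
MCC = 520 / 7780.9023 = 0.067

0.067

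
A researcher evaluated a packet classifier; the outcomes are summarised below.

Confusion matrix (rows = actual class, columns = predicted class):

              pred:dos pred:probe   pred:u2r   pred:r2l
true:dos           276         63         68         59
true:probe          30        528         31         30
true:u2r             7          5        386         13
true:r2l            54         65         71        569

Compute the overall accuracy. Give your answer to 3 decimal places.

0.780

Accuracy = trace / total = (276+528+386+569=1759) / 2255 = 1759/2255 = 0.780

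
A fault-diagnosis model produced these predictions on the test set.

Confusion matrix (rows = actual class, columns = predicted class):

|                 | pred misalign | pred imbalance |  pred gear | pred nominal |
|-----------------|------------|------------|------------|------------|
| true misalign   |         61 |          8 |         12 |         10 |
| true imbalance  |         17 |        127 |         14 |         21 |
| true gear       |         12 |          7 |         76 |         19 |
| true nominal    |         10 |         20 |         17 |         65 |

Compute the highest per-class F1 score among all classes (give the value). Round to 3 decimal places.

0.745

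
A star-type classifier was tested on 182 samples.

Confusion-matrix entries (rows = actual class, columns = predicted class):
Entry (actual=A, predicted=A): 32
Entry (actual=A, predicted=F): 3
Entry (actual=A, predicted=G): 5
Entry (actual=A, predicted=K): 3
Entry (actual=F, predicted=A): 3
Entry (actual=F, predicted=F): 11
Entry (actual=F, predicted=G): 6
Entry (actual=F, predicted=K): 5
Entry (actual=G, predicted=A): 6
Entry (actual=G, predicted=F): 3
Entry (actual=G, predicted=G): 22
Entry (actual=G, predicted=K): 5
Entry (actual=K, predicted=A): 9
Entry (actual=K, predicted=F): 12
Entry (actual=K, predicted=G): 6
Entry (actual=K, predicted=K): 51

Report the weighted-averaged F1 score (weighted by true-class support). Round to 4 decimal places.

0.6424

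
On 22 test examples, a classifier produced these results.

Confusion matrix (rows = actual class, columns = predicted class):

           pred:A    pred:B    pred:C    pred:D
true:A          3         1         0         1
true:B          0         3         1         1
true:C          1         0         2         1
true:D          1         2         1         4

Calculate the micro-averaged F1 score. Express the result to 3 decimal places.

0.545

Micro-averaging pools counts across classes: ΣTP=12, ΣFP=10, ΣFN=10.
Micro-F1 score = 2·TP/(2·TP+FP+FN) on pooled counts = 0.545 (equals overall accuracy in single-label multiclass).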